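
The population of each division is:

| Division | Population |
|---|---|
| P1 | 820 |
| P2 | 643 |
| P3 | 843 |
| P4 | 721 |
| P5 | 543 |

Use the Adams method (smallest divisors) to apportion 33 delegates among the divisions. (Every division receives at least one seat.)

P1 7, P2 6, P3 8, P4 7, P5 5

Standard divisor 3570/33 ≈ 108.182; standard quotas: P1 7.580, P2 5.944, P3 7.792, P4 6.665, P5 5.019.
Rounding up gives 8, 6, 8, 7, 6 = 35 seats, so the divisor must be adjusted.
With modified divisor 119: modified quotas P1 6.891, P2 5.403, P3 7.084, P4 6.059, P5 4.563.
Rounding up: P1 7, P2 6, P3 8, P4 7, P5 5 (total 33).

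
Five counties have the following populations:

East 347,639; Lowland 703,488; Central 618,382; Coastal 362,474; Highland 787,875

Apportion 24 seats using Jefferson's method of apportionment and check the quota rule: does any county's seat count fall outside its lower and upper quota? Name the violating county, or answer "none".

Standard quotas: East 2.959, Lowland 5.987, Central 5.263, Coastal 3.085, Highland 6.706.
Jefferson allocation: East 3, Lowland 6, Central 5, Coastal 3, Highland 7.
Every allocation lies between the lower and upper quota.

none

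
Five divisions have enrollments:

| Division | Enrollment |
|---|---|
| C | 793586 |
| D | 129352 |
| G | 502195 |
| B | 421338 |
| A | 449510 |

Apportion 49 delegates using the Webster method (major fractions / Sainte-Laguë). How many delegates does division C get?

17

Standard divisor 2295981/49 ≈ 46856.755; standard quotas: C 16.936, D 2.761, G 10.718, B 8.992, A 9.593.
Rounding to the nearest integer gives 17, 3, 11, 9, 10 = 50 seats, so the divisor must be adjusted.
With modified divisor 47600: modified quotas C 16.672, D 2.717, G 10.550, B 8.852, A 9.443.
Rounding to the nearest integer: C 17, D 3, G 11, B 9, A 9 (total 49).
C receives 17.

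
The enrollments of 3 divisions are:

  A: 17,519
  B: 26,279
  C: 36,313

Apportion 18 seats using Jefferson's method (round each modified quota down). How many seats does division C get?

8

Standard divisor 80111/18 ≈ 4450.611; standard quotas: A 3.936, B 5.905, C 8.159.
Rounding down gives 3, 5, 8 = 16 seats, so the divisor must be adjusted.
With modified divisor 4200: modified quotas A 4.171, B 6.257, C 8.646.
Rounding down: A 4, B 6, C 8 (total 18).
C receives 8.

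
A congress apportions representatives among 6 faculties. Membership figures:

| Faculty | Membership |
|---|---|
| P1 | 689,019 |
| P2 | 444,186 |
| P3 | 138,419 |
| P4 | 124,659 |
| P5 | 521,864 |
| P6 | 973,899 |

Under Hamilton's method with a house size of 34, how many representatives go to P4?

2

Standard divisor: 2892046 ÷ 34 ≈ 85060.176.
Standard quotas: P1 8.1004, P2 5.2220, P3 1.6273, P4 1.4655, P5 6.1352, P6 11.4495.
Lower quotas: P1 8, P2 5, P3 1, P4 1, P5 6, P6 11 (sum 32, leaving 2 seats).
Remainders in descending order: P3 0.6273, P4 0.4655, P6 0.4495, P2 0.2220, P5 0.1352, P1 0.1004.
The surplus seats go to P3, P4.
P4 receives 2.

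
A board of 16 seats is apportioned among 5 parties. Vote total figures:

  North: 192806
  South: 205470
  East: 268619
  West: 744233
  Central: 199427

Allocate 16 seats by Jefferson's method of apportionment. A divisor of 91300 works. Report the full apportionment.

With modified divisor 91300: modified quotas North 2.112, South 2.250, East 2.942, West 8.152, Central 2.184.
Rounding down: North 2, South 2, East 2, West 8, Central 2 (total 16).

North: 2; South: 2; East: 2; West: 8; Central: 2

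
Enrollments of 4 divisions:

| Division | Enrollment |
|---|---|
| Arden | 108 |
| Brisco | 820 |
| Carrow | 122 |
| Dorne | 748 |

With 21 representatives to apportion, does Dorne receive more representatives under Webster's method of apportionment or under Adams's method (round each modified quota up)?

Webster: Arden 1, Brisco 10, Carrow 1, Dorne 9.
Adams: Arden 2, Brisco 9, Carrow 2, Dorne 8.
Dorne gets 9 under Webster and 8 under Adams.

Webster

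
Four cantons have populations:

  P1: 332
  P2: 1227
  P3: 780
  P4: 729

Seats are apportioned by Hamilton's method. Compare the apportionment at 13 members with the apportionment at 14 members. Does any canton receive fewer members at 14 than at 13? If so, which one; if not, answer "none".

At 13 seats: P1 2, P2 5, P3 3, P4 3.
At 14 seats: P1 1, P2 6, P3 4, P4 3.
P1 drops from 2 to 1.

P1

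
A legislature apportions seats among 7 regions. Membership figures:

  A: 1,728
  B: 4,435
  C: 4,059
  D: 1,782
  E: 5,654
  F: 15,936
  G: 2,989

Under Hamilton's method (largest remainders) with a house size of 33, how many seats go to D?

Standard divisor: 36583 ÷ 33 ≈ 1108.576.
Standard quotas: A 1.5588, B 4.0006, C 3.6615, D 1.6075, E 5.1002, F 14.3752, G 2.6963.
Lower quotas: A 1, B 4, C 3, D 1, E 5, F 14, G 2 (sum 30, leaving 3 seats).
Remainders in descending order: G 0.6963, C 0.6615, D 0.6075, A 0.5588, F 0.3752, E 0.1002, B 0.0006.
The surplus seats go to G, C, D.
D receives 2.

2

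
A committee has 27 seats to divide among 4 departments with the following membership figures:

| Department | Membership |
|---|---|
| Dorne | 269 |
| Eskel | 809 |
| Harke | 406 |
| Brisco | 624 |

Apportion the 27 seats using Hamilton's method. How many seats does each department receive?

Standard divisor: 2108 ÷ 27 ≈ 78.074.
Standard quotas: Dorne 3.445, Eskel 10.362, Harke 5.200, Brisco 7.992.
Lower quotas: Dorne 3, Eskel 10, Harke 5, Brisco 7 (sum 25, leaving 2 seats).
Remainders in descending order: Brisco 0.992, Dorne 0.445, Eskel 0.362, Harke 0.200.
Largest remainders: Brisco, Dorne receive the extra seats.

Dorne 4, Eskel 10, Harke 5, Brisco 8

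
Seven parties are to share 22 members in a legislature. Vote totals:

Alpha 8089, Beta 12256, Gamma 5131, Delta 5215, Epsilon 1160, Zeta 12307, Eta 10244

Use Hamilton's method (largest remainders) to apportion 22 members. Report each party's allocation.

Alpha 3; Beta 5; Gamma 2; Delta 2; Epsilon 1; Zeta 5; Eta 4

The standard divisor is 54402/22 ≈ 2472.818.
Standard quotas: Alpha 3.2712, Beta 4.9563, Gamma 2.0750, Delta 2.1089, Epsilon 0.4691, Zeta 4.9769, Eta 4.1426.
Lower quotas: Alpha 3, Beta 4, Gamma 2, Delta 2, Epsilon 0, Zeta 4, Eta 4 (sum 19, leaving 3 seats).
Remainders in descending order: Zeta 0.9769, Beta 0.9563, Epsilon 0.4691, Alpha 0.2712, Eta 0.1426, Delta 0.1089, Gamma 0.0750.
The surplus seats go to Zeta, Beta, Epsilon.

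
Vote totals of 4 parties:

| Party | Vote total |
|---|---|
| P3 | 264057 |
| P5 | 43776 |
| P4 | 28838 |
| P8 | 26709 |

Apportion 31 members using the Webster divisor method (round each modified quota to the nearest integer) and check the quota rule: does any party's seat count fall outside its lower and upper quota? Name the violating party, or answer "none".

none

Standard quotas: P3 22.527, P5 3.735, P4 2.460, P8 2.279.
Webster allocation: P3 23, P5 4, P4 2, P8 2.
Every allocation lies between the lower and upper quota.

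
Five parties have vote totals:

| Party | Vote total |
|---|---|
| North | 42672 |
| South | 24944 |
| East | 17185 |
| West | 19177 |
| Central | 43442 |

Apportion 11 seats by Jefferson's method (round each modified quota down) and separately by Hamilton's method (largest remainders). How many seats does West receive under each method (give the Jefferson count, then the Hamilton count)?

1 and 2

Jefferson: North 3, South 2, East 1, West 1, Central 4.
Hamilton: North 3, South 2, East 1, West 2, Central 3.
West gets 1 under Jefferson and 2 under Hamilton.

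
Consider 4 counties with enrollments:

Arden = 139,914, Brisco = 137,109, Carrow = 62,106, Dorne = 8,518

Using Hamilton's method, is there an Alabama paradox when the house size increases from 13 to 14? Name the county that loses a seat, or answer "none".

At 13 seats: Arden 5, Brisco 5, Carrow 3, Dorne 0.
At 14 seats: Arden 6, Brisco 6, Carrow 2, Dorne 0.
Carrow drops from 3 to 2.

Carrow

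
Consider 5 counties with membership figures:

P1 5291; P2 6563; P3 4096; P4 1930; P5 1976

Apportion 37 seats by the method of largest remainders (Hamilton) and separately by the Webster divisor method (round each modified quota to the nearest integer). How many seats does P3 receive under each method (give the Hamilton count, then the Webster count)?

Hamilton: P1 10, P2 12, P3 8, P4 3, P5 4.
Webster: P1 10, P2 12, P3 7, P4 4, P5 4.
P3 gets 8 under Hamilton and 7 under Webster.

8 and 7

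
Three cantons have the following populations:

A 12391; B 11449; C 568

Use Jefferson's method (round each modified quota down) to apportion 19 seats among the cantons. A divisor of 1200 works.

A=10, B=9, C=0

With modified divisor 1200: modified quotas A 10.326, B 9.541, C 0.473.
Rounding down: A 10, B 9, C 0 (total 19).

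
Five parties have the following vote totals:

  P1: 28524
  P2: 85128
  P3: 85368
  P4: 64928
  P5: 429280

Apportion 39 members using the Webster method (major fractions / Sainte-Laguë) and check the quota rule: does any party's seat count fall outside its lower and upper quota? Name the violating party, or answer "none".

P5

Standard quotas: P1 1.605, P2 4.789, P3 4.803, P4 3.653, P5 24.151.
Webster allocation: P1 2, P2 5, P3 5, P4 4, P5 23.
P5 has quota 24.151 (lower 24, upper 25) but receives 23 — outside the quota interval.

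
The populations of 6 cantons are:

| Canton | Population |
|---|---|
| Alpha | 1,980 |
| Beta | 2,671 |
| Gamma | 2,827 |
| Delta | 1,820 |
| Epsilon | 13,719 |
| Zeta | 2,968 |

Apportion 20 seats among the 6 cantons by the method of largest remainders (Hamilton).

Alpha=2, Beta=2, Gamma=2, Delta=1, Epsilon=11, Zeta=2

Total 25985; standard divisor 25985/20 ≈ 1299.25.
Standard quotas: Alpha 1.5240, Beta 2.0558, Gamma 2.1759, Delta 1.4008, Epsilon 10.5592, Zeta 2.2844.
Lower quotas: Alpha 1, Beta 2, Gamma 2, Delta 1, Epsilon 10, Zeta 2 (sum 18, leaving 2 seats).
Remainders in descending order: Epsilon 0.5592, Alpha 0.5240, Delta 0.4008, Zeta 0.2844, Gamma 0.1759, Beta 0.0558.
The surplus seats go to Epsilon, Alpha.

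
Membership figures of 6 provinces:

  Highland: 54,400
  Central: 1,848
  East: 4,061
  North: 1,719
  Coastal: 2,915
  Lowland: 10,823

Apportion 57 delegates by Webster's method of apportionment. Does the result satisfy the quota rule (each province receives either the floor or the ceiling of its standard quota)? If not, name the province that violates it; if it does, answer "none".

Highland

Standard quotas: Highland 40.926, Central 1.390, East 3.055, North 1.293, Coastal 2.193, Lowland 8.142.
Webster allocation: Highland 42, Central 1, East 3, North 1, Coastal 2, Lowland 8.
Highland has quota 40.926 (lower 40, upper 41) but receives 42 — outside the quota interval.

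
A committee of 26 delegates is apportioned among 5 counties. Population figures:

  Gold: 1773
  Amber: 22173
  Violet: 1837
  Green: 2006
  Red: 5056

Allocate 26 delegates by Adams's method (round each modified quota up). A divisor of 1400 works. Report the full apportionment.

With modified divisor 1400: modified quotas Gold 1.266, Amber 15.838, Violet 1.312, Green 1.433, Red 3.611.
Rounding up: Gold 2, Amber 16, Violet 2, Green 2, Red 4 (total 26).

Gold 2, Amber 16, Violet 2, Green 2, Red 4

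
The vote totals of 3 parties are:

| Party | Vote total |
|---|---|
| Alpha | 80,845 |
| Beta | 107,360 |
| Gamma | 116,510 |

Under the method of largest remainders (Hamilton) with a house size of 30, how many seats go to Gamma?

Standard divisor: 304715 ÷ 30 ≈ 10157.167.
Standard quotas: Alpha 7.9594, Beta 10.5699, Gamma 11.4707.
Lower quotas: Alpha 7, Beta 10, Gamma 11 (sum 28, leaving 2 seats).
Remainders in descending order: Alpha 0.9594, Beta 0.5699, Gamma 0.4707.
Largest remainders: Alpha, Beta receive the extra seats.
Gamma receives 11.

11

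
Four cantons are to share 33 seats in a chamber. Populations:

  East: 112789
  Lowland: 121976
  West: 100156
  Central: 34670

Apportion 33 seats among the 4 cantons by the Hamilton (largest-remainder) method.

Total 369591; standard divisor 369591/33 ≈ 11199.727.
Standard quotas: East 10.0707, Lowland 10.8910, West 8.9427, Central 3.0956.
Lower quotas: East 10, Lowland 10, West 8, Central 3 (sum 31, leaving 2 seats).
Remainders in descending order: West 0.9427, Lowland 0.8910, Central 0.0956, East 0.0707.
The surplus seats go to West, Lowland.

East: 10; Lowland: 11; West: 9; Central: 3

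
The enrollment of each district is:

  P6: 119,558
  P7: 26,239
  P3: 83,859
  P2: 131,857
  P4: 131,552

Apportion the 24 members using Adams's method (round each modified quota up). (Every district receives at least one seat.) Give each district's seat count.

Standard divisor 493065/24 ≈ 20544.375; standard quotas: P6 5.820, P7 1.277, P3 4.082, P2 6.418, P4 6.403.
Rounding up gives 6, 2, 5, 7, 7 = 27 seats, so the divisor must be adjusted.
With modified divisor 22900: modified quotas P6 5.221, P7 1.146, P3 3.662, P2 5.758, P4 5.745.
Rounding up: P6 6, P7 2, P3 4, P2 6, P4 6 (total 24).

P6: 6; P7: 2; P3: 4; P2: 6; P4: 6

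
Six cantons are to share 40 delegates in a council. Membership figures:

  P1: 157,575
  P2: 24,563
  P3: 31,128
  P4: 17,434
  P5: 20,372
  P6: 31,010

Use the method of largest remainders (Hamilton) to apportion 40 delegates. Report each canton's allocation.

Standard divisor: 282082 ÷ 40 ≈ 7052.05.
Standard quotas: P1 22.3446, P2 3.4831, P3 4.4140, P4 2.4722, P5 2.8888, P6 4.3973.
Lower quotas: P1 22, P2 3, P3 4, P4 2, P5 2, P6 4 (sum 37, leaving 3 seats).
Remainders in descending order: P5 0.8888, P2 0.4831, P4 0.4722, P3 0.4140, P6 0.3973, P1 0.3446.
The surplus seats go to P5, P2, P4.

P1 22, P2 4, P3 4, P4 3, P5 3, P6 4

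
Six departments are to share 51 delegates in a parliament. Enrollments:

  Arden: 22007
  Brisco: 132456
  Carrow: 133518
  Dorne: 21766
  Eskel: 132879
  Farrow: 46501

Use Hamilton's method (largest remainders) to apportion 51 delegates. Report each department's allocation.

Arden=2, Brisco=14, Carrow=14, Dorne=2, Eskel=14, Farrow=5

Total 489127; standard divisor 489127/51 ≈ 9590.725.
Standard quotas: Arden 2.2946, Brisco 13.8108, Carrow 13.9216, Dorne 2.2695, Eskel 13.8549, Farrow 4.8485.
Lower quotas: Arden 2, Brisco 13, Carrow 13, Dorne 2, Eskel 13, Farrow 4 (sum 47, leaving 4 seats).
Remainders in descending order: Carrow 0.9216, Eskel 0.8549, Farrow 0.8485, Brisco 0.8108, Arden 0.2946, Dorne 0.2695.
Largest remainders: Carrow, Eskel, Farrow, Brisco receive the extra seats.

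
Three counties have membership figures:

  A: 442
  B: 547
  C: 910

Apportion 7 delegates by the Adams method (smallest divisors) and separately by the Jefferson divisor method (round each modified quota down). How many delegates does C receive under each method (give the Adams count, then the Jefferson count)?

3 and 4

Adams: A 2, B 2, C 3.
Jefferson: A 1, B 2, C 4.
C gets 3 under Adams and 4 under Jefferson.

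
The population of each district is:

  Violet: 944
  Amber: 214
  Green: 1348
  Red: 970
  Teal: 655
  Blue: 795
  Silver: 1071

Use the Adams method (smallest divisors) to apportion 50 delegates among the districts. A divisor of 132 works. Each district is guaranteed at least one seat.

Violet 8, Amber 2, Green 11, Red 8, Teal 5, Blue 7, Silver 9

With modified divisor 132: modified quotas Violet 7.152, Amber 1.621, Green 10.212, Red 7.348, Teal 4.962, Blue 6.023, Silver 8.114.
Rounding up: Violet 8, Amber 2, Green 11, Red 8, Teal 5, Blue 7, Silver 9 (total 50).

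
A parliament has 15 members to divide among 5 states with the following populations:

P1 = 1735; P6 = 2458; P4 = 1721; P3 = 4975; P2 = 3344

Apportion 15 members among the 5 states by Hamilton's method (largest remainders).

The standard divisor is 14233/15 ≈ 948.867.
Standard quotas: P1 1.828, P6 2.590, P4 1.814, P3 5.243, P2 3.524.
Lower quotas: P1 1, P6 2, P4 1, P3 5, P2 3 (sum 12, leaving 3 seats).
Remainders in descending order: P1 0.828, P4 0.814, P6 0.590, P2 0.524, P3 0.243.
Largest remainders: P1, P4, P6 receive the extra seats.

P1 2; P6 3; P4 2; P3 5; P2 3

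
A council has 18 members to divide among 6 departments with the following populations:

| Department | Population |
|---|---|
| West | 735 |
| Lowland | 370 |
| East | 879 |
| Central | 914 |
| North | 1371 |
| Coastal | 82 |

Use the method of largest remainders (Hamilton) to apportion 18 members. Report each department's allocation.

West=3, Lowland=1, East=4, Central=4, North=6, Coastal=0

The standard divisor is 4351/18 ≈ 241.722.
Standard quotas: West 3.041, Lowland 1.531, East 3.636, Central 3.781, North 5.672, Coastal 0.339.
Lower quotas: West 3, Lowland 1, East 3, Central 3, North 5, Coastal 0 (sum 15, leaving 3 seats).
Remainders in descending order: Central 0.781, North 0.672, East 0.636, Lowland 0.531, Coastal 0.339, West 0.041.
The surplus seats go to Central, North, East.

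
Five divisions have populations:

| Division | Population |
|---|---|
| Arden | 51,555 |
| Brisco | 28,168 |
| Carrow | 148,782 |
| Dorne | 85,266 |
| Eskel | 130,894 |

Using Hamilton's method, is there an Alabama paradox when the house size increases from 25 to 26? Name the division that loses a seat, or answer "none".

Brisco

At 25 seats: Arden 3, Brisco 2, Carrow 8, Dorne 5, Eskel 7.
At 26 seats: Arden 3, Brisco 1, Carrow 9, Dorne 5, Eskel 8.
Brisco drops from 2 to 1.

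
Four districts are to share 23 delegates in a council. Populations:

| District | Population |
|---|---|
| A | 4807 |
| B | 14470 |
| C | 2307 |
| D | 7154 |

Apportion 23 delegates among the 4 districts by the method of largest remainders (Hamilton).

A=4, B=11, C=2, D=6

The standard divisor is 28738/23 ≈ 1249.478.
Standard quotas: A 3.8472, B 11.5808, C 1.8464, D 5.7256.
Lower quotas: A 3, B 11, C 1, D 5 (sum 20, leaving 3 seats).
Remainders in descending order: A 0.8472, C 0.8464, D 0.7256, B 0.5808.
The surplus seats go to A, C, D.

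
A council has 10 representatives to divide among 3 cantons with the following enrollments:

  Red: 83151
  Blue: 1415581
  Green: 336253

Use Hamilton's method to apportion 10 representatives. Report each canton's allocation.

Standard divisor: 1834985 ÷ 10 ≈ 183498.5.
Standard quotas: Red 0.4531, Blue 7.7144, Green 1.8325.
Lower quotas: Red 0, Blue 7, Green 1 (sum 8, leaving 2 seats).
Remainders in descending order: Green 0.8325, Blue 0.7144, Red 0.4531.
The surplus seats go to Green, Blue.

Red 0; Blue 8; Green 2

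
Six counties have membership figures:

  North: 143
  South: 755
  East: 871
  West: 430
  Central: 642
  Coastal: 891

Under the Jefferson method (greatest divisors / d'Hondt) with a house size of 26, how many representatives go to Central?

5

Standard divisor 3732/26 ≈ 143.538; standard quotas: North 0.996, South 5.260, East 6.068, West 2.996, Central 4.473, Coastal 6.207.
Rounding down gives 0, 5, 6, 2, 4, 6 = 23 seats, so the divisor must be adjusted.
With modified divisor 127.8: modified quotas North 1.119, South 5.908, East 6.815, West 3.365, Central 5.023, Coastal 6.972.
Rounding down: North 1, South 5, East 6, West 3, Central 5, Coastal 6 (total 26).
Central receives 5.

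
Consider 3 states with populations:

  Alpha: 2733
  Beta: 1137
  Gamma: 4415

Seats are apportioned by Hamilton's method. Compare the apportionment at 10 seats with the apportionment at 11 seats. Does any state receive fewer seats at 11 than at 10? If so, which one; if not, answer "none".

Beta

At 10 seats: Alpha 3, Beta 2, Gamma 5.
At 11 seats: Alpha 4, Beta 1, Gamma 6.
Beta drops from 2 to 1.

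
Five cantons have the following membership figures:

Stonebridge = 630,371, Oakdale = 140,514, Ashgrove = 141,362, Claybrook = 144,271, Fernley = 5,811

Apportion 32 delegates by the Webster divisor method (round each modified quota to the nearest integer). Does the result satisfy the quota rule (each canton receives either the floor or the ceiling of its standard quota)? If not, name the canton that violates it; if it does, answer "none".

Standard quotas: Stonebridge 18.988, Oakdale 4.233, Ashgrove 4.258, Claybrook 4.346, Fernley 0.175.
Webster allocation: Stonebridge 20, Oakdale 4, Ashgrove 4, Claybrook 4, Fernley 0.
Stonebridge has quota 18.988 (lower 18, upper 19) but receives 20 — outside the quota interval.

Stonebridge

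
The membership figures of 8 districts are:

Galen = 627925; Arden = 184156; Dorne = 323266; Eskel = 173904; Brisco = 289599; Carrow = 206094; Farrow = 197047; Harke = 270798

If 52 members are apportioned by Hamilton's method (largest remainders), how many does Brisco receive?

7

Standard divisor: 2272789 ÷ 52 ≈ 43707.481.
Standard quotas: Galen 14.3665, Arden 4.2134, Dorne 7.3961, Eskel 3.9788, Brisco 6.6258, Carrow 4.7153, Farrow 4.5083, Harke 6.1957.
Lower quotas: Galen 14, Arden 4, Dorne 7, Eskel 3, Brisco 6, Carrow 4, Farrow 4, Harke 6 (sum 48, leaving 4 seats).
Remainders in descending order: Eskel 0.9788, Carrow 0.7153, Brisco 0.6258, Farrow 0.5083, Dorne 0.3961, Galen 0.3665, Arden 0.2134, Harke 0.1957.
Largest remainders: Eskel, Carrow, Brisco, Farrow receive the extra seats.
Brisco receives 7.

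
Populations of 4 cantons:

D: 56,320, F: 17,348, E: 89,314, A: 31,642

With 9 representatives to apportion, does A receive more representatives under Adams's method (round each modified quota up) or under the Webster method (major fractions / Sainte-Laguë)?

Adams

Adams: D 2, F 1, E 4, A 2.
Webster: D 3, F 1, E 4, A 1.
A gets 2 under Adams and 1 under Webster.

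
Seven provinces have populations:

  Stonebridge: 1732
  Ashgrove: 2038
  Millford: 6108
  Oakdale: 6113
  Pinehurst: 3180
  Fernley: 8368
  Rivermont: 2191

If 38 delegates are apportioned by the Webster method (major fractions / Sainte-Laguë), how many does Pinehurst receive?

Standard divisor 29730/38 ≈ 782.368; standard quotas: Stonebridge 2.214, Ashgrove 2.605, Millford 7.807, Oakdale 7.813, Pinehurst 4.065, Fernley 10.696, Rivermont 2.800.
Rounding to the nearest integer gives 2, 3, 8, 8, 4, 11, 3 = 39 seats, so the divisor must be adjusted.
With modified divisor 800: modified quotas Stonebridge 2.165, Ashgrove 2.547, Millford 7.635, Oakdale 7.641, Pinehurst 3.975, Fernley 10.460, Rivermont 2.739.
Rounding to the nearest integer: Stonebridge 2, Ashgrove 3, Millford 8, Oakdale 8, Pinehurst 4, Fernley 10, Rivermont 3 (total 38).
Pinehurst receives 4.

4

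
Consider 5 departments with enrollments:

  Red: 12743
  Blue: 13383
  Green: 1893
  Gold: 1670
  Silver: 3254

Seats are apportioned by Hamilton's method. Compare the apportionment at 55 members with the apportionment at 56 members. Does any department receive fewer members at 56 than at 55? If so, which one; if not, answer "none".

At 55 seats: Red 21, Blue 22, Green 3, Gold 3, Silver 6.
At 56 seats: Red 22, Blue 23, Green 3, Gold 3, Silver 5.
Silver drops from 6 to 5.

Silver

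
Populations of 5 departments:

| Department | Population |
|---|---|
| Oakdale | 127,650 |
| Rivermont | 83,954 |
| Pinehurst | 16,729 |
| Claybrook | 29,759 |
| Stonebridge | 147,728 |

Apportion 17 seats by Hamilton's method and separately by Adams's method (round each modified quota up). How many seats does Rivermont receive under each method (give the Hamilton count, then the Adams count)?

Hamilton: Oakdale 5, Rivermont 4, Pinehurst 1, Claybrook 1, Stonebridge 6.
Adams: Oakdale 5, Rivermont 3, Pinehurst 1, Claybrook 2, Stonebridge 6.
Rivermont gets 4 under Hamilton and 3 under Adams.

4 and 3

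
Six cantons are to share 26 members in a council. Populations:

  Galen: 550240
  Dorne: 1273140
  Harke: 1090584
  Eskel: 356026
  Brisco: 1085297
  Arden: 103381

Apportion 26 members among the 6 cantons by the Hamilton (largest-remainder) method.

Galen=3, Dorne=8, Harke=6, Eskel=2, Brisco=6, Arden=1

Standard divisor: 4458668 ÷ 26 ≈ 171487.231.
Standard quotas: Galen 3.2086, Dorne 7.4241, Harke 6.3596, Eskel 2.0761, Brisco 6.3287, Arden 0.6028.
Lower quotas: Galen 3, Dorne 7, Harke 6, Eskel 2, Brisco 6, Arden 0 (sum 24, leaving 2 seats).
Remainders in descending order: Arden 0.6028, Dorne 0.4241, Harke 0.3596, Brisco 0.3287, Galen 0.2086, Eskel 0.0761.
Largest remainders: Arden, Dorne receive the extra seats.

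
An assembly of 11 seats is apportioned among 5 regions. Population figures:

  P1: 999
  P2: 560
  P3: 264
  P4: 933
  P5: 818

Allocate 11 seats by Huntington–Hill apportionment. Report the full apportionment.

With divisor 357: modified quotas P1 2.798, P2 1.569, P3 0.739, P4 2.613, P5 2.291.
Geometric-mean thresholds: P1 √(2·3)=2.449, P2 √(1·2)=1.414, P3 (min 1), P4 √(2·3)=2.449, P5 √(2·3)=2.449.
Each quota rounded against its threshold gives P1 3, P2 2, P3 1, P4 3, P5 2 (total 11).

P1: 3, P2: 2, P3: 1, P4: 3, P5: 2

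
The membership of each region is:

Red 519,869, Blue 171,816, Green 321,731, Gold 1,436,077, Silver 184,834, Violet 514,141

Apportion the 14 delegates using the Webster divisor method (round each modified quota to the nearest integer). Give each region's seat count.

Standard divisor 3148468/14 ≈ 224890.571; standard quotas: Red 2.312, Blue 0.764, Green 1.431, Gold 6.386, Silver 0.822, Violet 2.286.
Rounding to the nearest integer gives 2, 1, 1, 6, 1, 2 = 13 seats, so the divisor must be adjusted.
With modified divisor 217700: modified quotas Red 2.388, Blue 0.789, Green 1.478, Gold 6.597, Silver 0.849, Violet 2.362.
Rounding to the nearest integer: Red 2, Blue 1, Green 1, Gold 7, Silver 1, Violet 2 (total 14).

Red: 2; Blue: 1; Green: 1; Gold: 7; Silver: 1; Violet: 2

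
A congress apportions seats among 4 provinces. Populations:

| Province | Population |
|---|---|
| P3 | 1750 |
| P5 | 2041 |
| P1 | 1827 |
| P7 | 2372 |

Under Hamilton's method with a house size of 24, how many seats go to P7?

7

Standard divisor: 7990 ÷ 24 ≈ 332.917.
Standard quotas: P3 5.257, P5 6.131, P1 5.488, P7 7.125.
Lower quotas: P3 5, P5 6, P1 5, P7 7 (sum 23, leaving 1 seat).
Remainders in descending order: P1 0.488, P3 0.257, P5 0.131, P7 0.125.
Largest remainder: P1 receives the extra seat.
P7 receives 7.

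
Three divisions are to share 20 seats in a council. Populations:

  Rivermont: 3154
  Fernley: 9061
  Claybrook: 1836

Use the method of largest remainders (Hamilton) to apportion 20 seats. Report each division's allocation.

Standard divisor: 14051 ÷ 20 ≈ 702.55.
Standard quotas: Rivermont 4.4894, Fernley 12.8973, Claybrook 2.6133.
Lower quotas: Rivermont 4, Fernley 12, Claybrook 2 (sum 18, leaving 2 seats).
Remainders in descending order: Fernley 0.8973, Claybrook 0.6133, Rivermont 0.4894.
The surplus seats go to Fernley, Claybrook.

Rivermont=4, Fernley=13, Claybrook=3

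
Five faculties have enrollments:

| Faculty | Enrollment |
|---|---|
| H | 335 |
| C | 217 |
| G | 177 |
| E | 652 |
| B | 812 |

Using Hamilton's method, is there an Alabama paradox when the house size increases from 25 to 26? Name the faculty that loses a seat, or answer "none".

At 25 seats: H 4, C 3, G 2, E 7, B 9.
At 26 seats: H 4, C 2, G 2, E 8, B 10.
C drops from 3 to 2.

C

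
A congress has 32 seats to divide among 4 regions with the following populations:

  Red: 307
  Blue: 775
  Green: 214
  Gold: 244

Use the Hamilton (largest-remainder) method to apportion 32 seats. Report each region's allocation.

Red=6; Blue=16; Green=5; Gold=5

The standard divisor is 1540/32 ≈ 48.125.
Standard quotas: Red 6.379, Blue 16.104, Green 4.447, Gold 5.070.
Lower quotas: Red 6, Blue 16, Green 4, Gold 5 (sum 31, leaving 1 seat).
Remainders in descending order: Green 0.447, Red 0.379, Blue 0.104, Gold 0.070.
The surplus seat goes to Green.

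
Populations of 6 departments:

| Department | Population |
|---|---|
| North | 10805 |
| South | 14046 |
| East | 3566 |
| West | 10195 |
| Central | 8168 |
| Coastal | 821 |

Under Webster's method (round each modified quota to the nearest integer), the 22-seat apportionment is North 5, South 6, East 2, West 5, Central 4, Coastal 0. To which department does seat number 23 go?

Priority for the next seat is population ÷ (current seats + 0.5).
Priorities: North 1964.545, South 2160.923, East 1426.400, West 1853.636, Central 1815.111, Coastal 1642.000.
Highest priority: South.

South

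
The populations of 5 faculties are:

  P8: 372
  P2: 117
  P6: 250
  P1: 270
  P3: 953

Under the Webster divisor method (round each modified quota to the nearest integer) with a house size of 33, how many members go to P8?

Standard divisor 1962/33 ≈ 59.455; standard quotas: P8 6.257, P2 1.968, P6 4.205, P1 4.541, P3 16.029.
Rounding to the nearest integer gives P8 6, P2 2, P6 4, P1 5, P3 16 — total 33, matching the house size, so no adjustment is needed.
P8 receives 6.

6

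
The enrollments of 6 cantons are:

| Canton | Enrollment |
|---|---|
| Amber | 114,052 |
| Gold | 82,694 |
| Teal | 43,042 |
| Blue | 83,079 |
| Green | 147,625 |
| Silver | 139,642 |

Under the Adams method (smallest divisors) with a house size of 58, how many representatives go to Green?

Standard divisor 610134/58 ≈ 10519.552; standard quotas: Amber 10.842, Gold 7.861, Teal 4.092, Blue 7.898, Green 14.033, Silver 13.275.
Rounding up gives 11, 8, 5, 8, 15, 14 = 61 seats, so the divisor must be adjusted.
With modified divisor 11100: modified quotas Amber 10.275, Gold 7.450, Teal 3.878, Blue 7.485, Green 13.300, Silver 12.580.
Rounding up: Amber 11, Gold 8, Teal 4, Blue 8, Green 14, Silver 13 (total 58).
Green receives 14.

14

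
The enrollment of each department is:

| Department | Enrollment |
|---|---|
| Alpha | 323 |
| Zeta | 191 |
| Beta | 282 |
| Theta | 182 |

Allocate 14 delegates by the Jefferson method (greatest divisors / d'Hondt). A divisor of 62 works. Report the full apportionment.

Alpha 5; Zeta 3; Beta 4; Theta 2

With modified divisor 62: modified quotas Alpha 5.210, Zeta 3.081, Beta 4.548, Theta 2.935.
Rounding down: Alpha 5, Zeta 3, Beta 4, Theta 2 (total 14).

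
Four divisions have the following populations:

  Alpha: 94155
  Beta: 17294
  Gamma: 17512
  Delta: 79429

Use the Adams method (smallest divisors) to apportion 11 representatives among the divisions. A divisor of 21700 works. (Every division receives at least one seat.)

With modified divisor 21700: modified quotas Alpha 4.339, Beta 0.797, Gamma 0.807, Delta 3.660.
Rounding up: Alpha 5, Beta 1, Gamma 1, Delta 4 (total 11).

Alpha: 5, Beta: 1, Gamma: 1, Delta: 4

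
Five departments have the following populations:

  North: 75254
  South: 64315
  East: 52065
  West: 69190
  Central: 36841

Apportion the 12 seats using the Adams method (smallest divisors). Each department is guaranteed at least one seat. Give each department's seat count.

North 3; South 2; East 2; West 3; Central 2

Standard divisor 297665/12 ≈ 24805.417; standard quotas: North 3.034, South 2.593, East 2.099, West 2.789, Central 1.485.
Rounding up gives 4, 3, 3, 3, 2 = 15 seats, so the divisor must be adjusted.
With modified divisor 33400: modified quotas North 2.253, South 1.926, East 1.559, West 2.072, Central 1.103.
Rounding up: North 3, South 2, East 2, West 3, Central 2 (total 12).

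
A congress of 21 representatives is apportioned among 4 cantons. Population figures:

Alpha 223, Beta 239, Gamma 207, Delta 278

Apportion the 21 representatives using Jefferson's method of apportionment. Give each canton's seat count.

Alpha=5, Beta=5, Gamma=5, Delta=6

Standard divisor 947/21 ≈ 45.095; standard quotas: Alpha 4.945, Beta 5.300, Gamma 4.590, Delta 6.165.
Rounding down gives 4, 5, 4, 6 = 19 seats, so the divisor must be adjusted.
With modified divisor 40: modified quotas Alpha 5.575, Beta 5.975, Gamma 5.175, Delta 6.950.
Rounding down: Alpha 5, Beta 5, Gamma 5, Delta 6 (total 21).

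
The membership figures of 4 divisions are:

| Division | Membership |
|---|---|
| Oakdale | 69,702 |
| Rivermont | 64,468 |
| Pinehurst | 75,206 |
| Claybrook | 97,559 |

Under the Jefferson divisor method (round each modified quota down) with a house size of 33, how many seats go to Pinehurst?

8

Standard divisor 306935/33 ≈ 9301.061; standard quotas: Oakdale 7.494, Rivermont 6.931, Pinehurst 8.086, Claybrook 10.489.
Rounding down gives 7, 6, 8, 10 = 31 seats, so the divisor must be adjusted.
With modified divisor 8800: modified quotas Oakdale 7.921, Rivermont 7.326, Pinehurst 8.546, Claybrook 11.086.
Rounding down: Oakdale 7, Rivermont 7, Pinehurst 8, Claybrook 11 (total 33).
Pinehurst receives 8.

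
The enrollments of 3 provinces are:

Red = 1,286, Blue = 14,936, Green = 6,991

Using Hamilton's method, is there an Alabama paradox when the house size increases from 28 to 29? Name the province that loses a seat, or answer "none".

At 28 seats: Red 2, Blue 18, Green 8.
At 29 seats: Red 1, Blue 19, Green 9.
Red drops from 2 to 1.

Red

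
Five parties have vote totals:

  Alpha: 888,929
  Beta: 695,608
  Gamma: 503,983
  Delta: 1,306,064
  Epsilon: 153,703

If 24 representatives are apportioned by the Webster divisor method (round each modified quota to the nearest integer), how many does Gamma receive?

Standard divisor 3548287/24 ≈ 147845.292; standard quotas: Alpha 6.013, Beta 4.705, Gamma 3.409, Delta 8.834, Epsilon 1.040.
Rounding to the nearest integer gives Alpha 6, Beta 5, Gamma 3, Delta 9, Epsilon 1 — total 24, matching the house size, so no adjustment is needed.
Gamma receives 3.

3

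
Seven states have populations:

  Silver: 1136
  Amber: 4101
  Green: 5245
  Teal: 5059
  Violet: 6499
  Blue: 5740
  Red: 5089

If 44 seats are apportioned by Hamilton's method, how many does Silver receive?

1

Standard divisor: 32869 ÷ 44 ≈ 747.023.
Standard quotas: Silver 1.5207, Amber 5.4898, Green 7.0212, Teal 6.7722, Violet 8.6999, Blue 7.6838, Red 6.8124.
Lower quotas: Silver 1, Amber 5, Green 7, Teal 6, Violet 8, Blue 7, Red 6 (sum 40, leaving 4 seats).
Remainders in descending order: Red 0.8124, Teal 0.7722, Violet 0.6999, Blue 0.6838, Silver 0.5207, Amber 0.4898, Green 0.0212.
The surplus seats go to Red, Teal, Violet, Blue.
Silver receives 1.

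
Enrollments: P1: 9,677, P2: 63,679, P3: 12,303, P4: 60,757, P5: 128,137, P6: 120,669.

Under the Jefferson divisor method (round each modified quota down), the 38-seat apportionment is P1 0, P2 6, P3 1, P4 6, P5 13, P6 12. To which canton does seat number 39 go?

P1

Priority for the next seat is population ÷ (current seats + 1).
Priorities: P1 9677.000, P2 9097.000, P3 6151.500, P4 8679.571, P5 9152.643, P6 9282.231.
Highest priority: P1.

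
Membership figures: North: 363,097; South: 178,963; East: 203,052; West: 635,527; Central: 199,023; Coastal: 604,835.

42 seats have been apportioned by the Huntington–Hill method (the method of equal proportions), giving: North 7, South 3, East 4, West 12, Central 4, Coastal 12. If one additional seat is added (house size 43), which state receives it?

South

Priority for the next seat is population ÷ (√(s·(s+1))).
Priorities: North 48520.878, South 51662.168, East 45403.807, West 50882.883, Central 44502.896, Coastal 48425.556.
Highest priority: South.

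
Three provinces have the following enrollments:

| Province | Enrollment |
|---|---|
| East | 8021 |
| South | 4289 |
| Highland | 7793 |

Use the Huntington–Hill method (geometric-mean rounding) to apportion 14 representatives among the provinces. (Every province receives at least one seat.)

East: 6, South: 3, Highland: 5

With divisor 1444: modified quotas East 5.555, South 2.970, Highland 5.397.
Geometric-mean thresholds: East √(5·6)=5.477, South √(2·3)=2.449, Highland √(5·6)=5.477.
Each quota rounded against its threshold gives East 6, South 3, Highland 5 (total 14).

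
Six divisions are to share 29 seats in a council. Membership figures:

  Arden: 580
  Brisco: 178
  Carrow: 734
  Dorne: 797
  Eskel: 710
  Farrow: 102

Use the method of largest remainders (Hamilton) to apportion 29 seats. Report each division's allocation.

The standard divisor is 3101/29 ≈ 106.931.
Standard quotas: Arden 5.424, Brisco 1.665, Carrow 6.864, Dorne 7.453, Eskel 6.640, Farrow 0.954.
Lower quotas: Arden 5, Brisco 1, Carrow 6, Dorne 7, Eskel 6, Farrow 0 (sum 25, leaving 4 seats).
Remainders in descending order: Farrow 0.954, Carrow 0.864, Brisco 0.665, Eskel 0.640, Dorne 0.453, Arden 0.424.
The surplus seats go to Farrow, Carrow, Brisco, Eskel.

Arden 5; Brisco 2; Carrow 7; Dorne 7; Eskel 7; Farrow 1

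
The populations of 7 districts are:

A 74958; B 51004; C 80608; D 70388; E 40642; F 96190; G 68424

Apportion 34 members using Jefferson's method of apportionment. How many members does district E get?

3

Standard divisor 482214/34 ≈ 14182.765; standard quotas: A 5.285, B 3.596, C 5.684, D 4.963, E 2.866, F 6.782, G 4.824.
Rounding down gives 5, 3, 5, 4, 2, 6, 4 = 29 seats, so the divisor must be adjusted.
With modified divisor 13100: modified quotas A 5.722, B 3.893, C 6.153, D 5.373, E 3.102, F 7.343, G 5.223.
Rounding down: A 5, B 3, C 6, D 5, E 3, F 7, G 5 (total 34).
E receives 3.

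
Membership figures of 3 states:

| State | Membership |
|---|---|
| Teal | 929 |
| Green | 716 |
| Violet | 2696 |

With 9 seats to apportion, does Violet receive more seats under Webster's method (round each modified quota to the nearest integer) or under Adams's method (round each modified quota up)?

Webster: Teal 2, Green 1, Violet 6.
Adams: Teal 2, Green 2, Violet 5.
Violet gets 6 under Webster and 5 under Adams.

Webster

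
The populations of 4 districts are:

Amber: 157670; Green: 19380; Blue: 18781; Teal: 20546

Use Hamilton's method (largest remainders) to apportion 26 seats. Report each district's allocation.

Amber: 19, Green: 2, Blue: 2, Teal: 3

Total 216377; standard divisor 216377/26 ≈ 8322.192.
Standard quotas: Amber 18.9457, Green 2.3287, Blue 2.2567, Teal 2.4688.
Lower quotas: Amber 18, Green 2, Blue 2, Teal 2 (sum 24, leaving 2 seats).
Remainders in descending order: Amber 0.9457, Teal 0.4688, Green 0.3287, Blue 0.2567.
The surplus seats go to Amber, Teal.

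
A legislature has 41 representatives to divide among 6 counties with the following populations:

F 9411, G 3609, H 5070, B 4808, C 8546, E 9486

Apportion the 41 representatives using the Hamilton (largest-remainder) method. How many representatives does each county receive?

F=9, G=4, H=5, B=5, C=9, E=9

Standard divisor: 40930 ÷ 41 ≈ 998.293.
Standard quotas: F 9.4271, G 3.6152, H 5.0787, B 4.8162, C 8.5606, E 9.5022.
Lower quotas: F 9, G 3, H 5, B 4, C 8, E 9 (sum 38, leaving 3 seats).
Remainders in descending order: B 0.8162, G 0.6152, C 0.5606, E 0.5022, F 0.4271, H 0.0787.
The surplus seats go to B, G, C.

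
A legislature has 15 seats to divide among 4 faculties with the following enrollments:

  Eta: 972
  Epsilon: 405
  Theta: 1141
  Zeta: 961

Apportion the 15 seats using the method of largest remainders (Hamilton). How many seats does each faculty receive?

Standard divisor: 3479 ÷ 15 ≈ 231.933.
Standard quotas: Eta 4.191, Epsilon 1.746, Theta 4.920, Zeta 4.143.
Lower quotas: Eta 4, Epsilon 1, Theta 4, Zeta 4 (sum 13, leaving 2 seats).
Remainders in descending order: Theta 0.920, Epsilon 0.746, Eta 0.191, Zeta 0.143.
The surplus seats go to Theta, Epsilon.

Eta 4, Epsilon 2, Theta 5, Zeta 4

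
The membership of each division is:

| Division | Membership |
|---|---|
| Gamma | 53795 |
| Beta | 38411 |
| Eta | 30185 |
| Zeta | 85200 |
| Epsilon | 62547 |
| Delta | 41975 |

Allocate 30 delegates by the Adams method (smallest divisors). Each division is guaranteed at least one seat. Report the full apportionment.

Standard divisor 312113/30 ≈ 10403.767; standard quotas: Gamma 5.171, Beta 3.692, Eta 2.901, Zeta 8.189, Epsilon 6.012, Delta 4.035.
Rounding up gives 6, 4, 3, 9, 7, 5 = 34 seats, so the divisor must be adjusted.
With modified divisor 11500: modified quotas Gamma 4.678, Beta 3.340, Eta 2.625, Zeta 7.409, Epsilon 5.439, Delta 3.650.
Rounding up: Gamma 5, Beta 4, Eta 3, Zeta 8, Epsilon 6, Delta 4 (total 30).

Gamma=5, Beta=4, Eta=3, Zeta=8, Epsilon=6, Delta=4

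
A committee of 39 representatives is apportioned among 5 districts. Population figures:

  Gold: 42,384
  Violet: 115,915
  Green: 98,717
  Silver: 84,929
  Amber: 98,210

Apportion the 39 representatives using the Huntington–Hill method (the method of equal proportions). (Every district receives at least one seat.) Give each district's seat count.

With divisor 11462: modified quotas Gold 3.698, Violet 10.113, Green 8.613, Silver 7.410, Amber 8.568.
Geometric-mean thresholds: Gold √(3·4)=3.464, Violet √(10·11)=10.488, Green √(8·9)=8.485, Silver √(7·8)=7.483, Amber √(8·9)=8.485.
Each quota rounded against its threshold gives Gold 4, Violet 10, Green 9, Silver 7, Amber 9 (total 39).

Gold 4; Violet 10; Green 9; Silver 7; Amber 9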